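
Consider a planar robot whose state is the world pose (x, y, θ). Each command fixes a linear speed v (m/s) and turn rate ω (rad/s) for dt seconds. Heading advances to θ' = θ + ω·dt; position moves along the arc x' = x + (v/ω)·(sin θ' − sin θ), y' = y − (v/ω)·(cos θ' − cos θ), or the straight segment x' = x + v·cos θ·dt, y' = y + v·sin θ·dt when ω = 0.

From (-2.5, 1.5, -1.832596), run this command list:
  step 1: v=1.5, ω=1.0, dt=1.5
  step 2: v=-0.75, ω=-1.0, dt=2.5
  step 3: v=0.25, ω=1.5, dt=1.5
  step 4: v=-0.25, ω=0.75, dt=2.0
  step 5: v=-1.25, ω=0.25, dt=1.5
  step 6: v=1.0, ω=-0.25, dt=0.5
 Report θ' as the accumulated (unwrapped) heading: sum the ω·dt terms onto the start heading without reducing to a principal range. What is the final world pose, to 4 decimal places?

(-2.6835, -0.4508, 1.1674)

step 1: θ'=-0.3326 (R=1.5000) → pose (-1.5409, -0.3060, -0.3326)
step 2: θ'=-2.8326 (R=0.7500) → pose (-1.5241, 1.1174, -2.8326)
step 3: θ'=-0.5826 (R=0.1667) → pose (-1.5651, 0.8194, -0.5826)
step 4: θ'=0.9174 (R=-0.3333) → pose (-2.0132, 0.7437, 0.9174)
step 5: θ'=1.2924 (R=-5.0000) → pose (-2.8505, -0.9217, 1.2924)
step 6: θ'=1.1674 (R=-4.0000) → pose (-2.6835, -0.4508, 1.1674)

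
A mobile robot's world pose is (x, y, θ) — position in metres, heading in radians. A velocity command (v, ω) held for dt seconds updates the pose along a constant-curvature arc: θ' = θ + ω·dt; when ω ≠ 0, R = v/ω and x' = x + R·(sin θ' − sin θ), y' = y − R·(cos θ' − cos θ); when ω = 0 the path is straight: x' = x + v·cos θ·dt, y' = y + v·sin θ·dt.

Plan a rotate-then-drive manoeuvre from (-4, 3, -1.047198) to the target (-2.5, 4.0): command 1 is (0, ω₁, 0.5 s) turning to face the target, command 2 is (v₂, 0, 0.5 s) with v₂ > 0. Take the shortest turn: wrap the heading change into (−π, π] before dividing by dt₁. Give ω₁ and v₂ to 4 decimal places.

heading to target = atan2(4−3, -2.5−-4) = 0.5880
Δθ = wrap(0.5880 − -1.0472) = 1.6352; ω₁ = Δθ/dt₁ = 3.2704
distance = √((-2.5−-4)² + (4−3)²) = 1.8028; v₂ = distance/dt₂ = 3.6056

ω₁ = 3.2704, v₂ = 3.6056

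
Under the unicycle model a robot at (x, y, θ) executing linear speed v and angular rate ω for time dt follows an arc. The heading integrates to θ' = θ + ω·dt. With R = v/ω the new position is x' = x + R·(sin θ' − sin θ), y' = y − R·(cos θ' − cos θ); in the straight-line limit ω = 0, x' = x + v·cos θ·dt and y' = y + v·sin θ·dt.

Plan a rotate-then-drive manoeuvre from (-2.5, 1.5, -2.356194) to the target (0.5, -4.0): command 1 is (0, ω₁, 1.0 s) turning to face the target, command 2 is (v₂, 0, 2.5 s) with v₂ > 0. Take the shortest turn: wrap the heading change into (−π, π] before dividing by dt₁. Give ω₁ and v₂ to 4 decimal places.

heading to target = atan2(-4−1.5, 0.5−-2.5) = -1.0714
Δθ = wrap(-1.0714 − -2.3562) = 1.2847; ω₁ = Δθ/dt₁ = 1.2847
distance = √((0.5−-2.5)² + (-4−1.5)²) = 6.2650; v₂ = distance/dt₂ = 2.5060

ω₁ = 1.2847, v₂ = 2.5060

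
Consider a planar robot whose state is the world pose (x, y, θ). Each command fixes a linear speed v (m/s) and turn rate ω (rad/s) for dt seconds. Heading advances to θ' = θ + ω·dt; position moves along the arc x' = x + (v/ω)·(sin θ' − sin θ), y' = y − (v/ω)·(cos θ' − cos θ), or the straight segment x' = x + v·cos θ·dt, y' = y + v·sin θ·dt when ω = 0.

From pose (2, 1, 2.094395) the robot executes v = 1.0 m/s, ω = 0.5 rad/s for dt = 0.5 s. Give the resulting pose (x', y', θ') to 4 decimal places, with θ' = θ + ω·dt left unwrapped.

θ' = 2.0944 + 0.5·0.5 = 2.3444
R = v/ω = 1.0/0.5 = 2.0000
x' = 2 + 2.0000·(sin 2.3444 − sin 2.0944) = 1.6988
y' = 1 − 2.0000·(cos 2.3444 − cos 2.0944) = 1.3974

(1.6988, 1.3974, 2.3444)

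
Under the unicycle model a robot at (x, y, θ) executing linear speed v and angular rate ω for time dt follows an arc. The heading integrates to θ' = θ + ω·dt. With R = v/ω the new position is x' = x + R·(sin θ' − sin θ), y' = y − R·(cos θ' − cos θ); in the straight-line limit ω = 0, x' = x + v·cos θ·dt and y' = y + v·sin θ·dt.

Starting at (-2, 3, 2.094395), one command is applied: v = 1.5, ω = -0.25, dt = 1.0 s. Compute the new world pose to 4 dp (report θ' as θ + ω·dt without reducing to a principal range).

(-2.5807, 4.3788, 1.8444)

θ' = 2.0944 + -0.25·1.0 = 1.8444
R = v/ω = 1.5/-0.25 = -6.0000
x' = -2 + -6.0000·(sin 1.8444 − sin 2.0944) = -2.5807
y' = 3 − -6.0000·(cos 1.8444 − cos 2.0944) = 4.3788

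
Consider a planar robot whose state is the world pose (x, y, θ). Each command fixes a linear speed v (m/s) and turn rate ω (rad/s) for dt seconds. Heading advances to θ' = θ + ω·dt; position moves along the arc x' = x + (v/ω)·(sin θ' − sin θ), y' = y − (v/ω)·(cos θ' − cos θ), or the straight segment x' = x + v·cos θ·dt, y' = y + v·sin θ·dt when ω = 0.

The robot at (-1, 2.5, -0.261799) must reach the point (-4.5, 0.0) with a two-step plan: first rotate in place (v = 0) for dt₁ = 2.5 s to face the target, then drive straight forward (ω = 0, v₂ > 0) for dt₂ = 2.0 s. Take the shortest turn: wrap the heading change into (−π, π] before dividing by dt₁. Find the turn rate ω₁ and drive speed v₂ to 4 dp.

heading to target = atan2(0−2.5, -4.5−-1) = -2.5213
Δθ = wrap(-2.5213 − -0.2618) = -2.2595; ω₁ = Δθ/dt₁ = -0.9038
distance = √((-4.5−-1)² + (0−2.5)²) = 4.3012; v₂ = distance/dt₂ = 2.1506

ω₁ = -0.9038, v₂ = 2.1506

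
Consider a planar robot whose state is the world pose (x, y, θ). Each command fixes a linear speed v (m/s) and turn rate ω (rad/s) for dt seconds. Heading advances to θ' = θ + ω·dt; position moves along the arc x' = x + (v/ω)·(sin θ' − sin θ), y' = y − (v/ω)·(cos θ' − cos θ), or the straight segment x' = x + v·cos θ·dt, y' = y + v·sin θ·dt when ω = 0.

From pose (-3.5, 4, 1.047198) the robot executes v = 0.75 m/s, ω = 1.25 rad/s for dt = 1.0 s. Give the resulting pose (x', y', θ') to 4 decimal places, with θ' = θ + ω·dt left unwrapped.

θ' = 1.0472 + 1.25·1.0 = 2.2972
R = v/ω = 0.75/1.25 = 0.6000
x' = -3.5 + 0.6000·(sin 2.2972 − sin 1.0472) = -3.5711
y' = 4 − 0.6000·(cos 2.2972 − cos 1.0472) = 4.6985

(-3.5711, 4.6985, 2.2972)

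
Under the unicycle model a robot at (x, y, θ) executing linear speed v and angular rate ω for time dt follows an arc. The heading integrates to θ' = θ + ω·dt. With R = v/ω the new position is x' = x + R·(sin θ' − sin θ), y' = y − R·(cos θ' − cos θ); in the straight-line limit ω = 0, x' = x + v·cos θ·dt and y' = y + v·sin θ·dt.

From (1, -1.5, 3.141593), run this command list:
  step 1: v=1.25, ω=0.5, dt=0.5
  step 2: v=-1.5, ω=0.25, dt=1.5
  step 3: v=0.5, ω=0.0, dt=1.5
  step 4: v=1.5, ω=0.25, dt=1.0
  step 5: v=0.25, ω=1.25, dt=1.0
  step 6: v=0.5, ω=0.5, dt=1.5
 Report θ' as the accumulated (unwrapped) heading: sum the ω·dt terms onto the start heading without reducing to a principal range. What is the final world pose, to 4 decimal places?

step 1: θ'=3.3916 (R=2.5000) → pose (0.3815, -1.5777, 3.3916)
step 2: θ'=3.7666 (R=-6.0000) → pose (2.4076, -0.6300, 3.7666)
step 3: θ'=3.7666 (straight) → pose (1.7994, -1.0688, 3.7666)
step 4: θ'=4.0166 (R=6.0000) → pose (0.7048, -2.0886, 4.0166)
step 5: θ'=5.2666 (R=0.2000) → pose (0.6882, -2.3221, 5.2666)
step 6: θ'=6.0166 (R=1.0000) → pose (1.2751, -2.7605, 6.0166)

(1.2751, -2.7605, 6.0166)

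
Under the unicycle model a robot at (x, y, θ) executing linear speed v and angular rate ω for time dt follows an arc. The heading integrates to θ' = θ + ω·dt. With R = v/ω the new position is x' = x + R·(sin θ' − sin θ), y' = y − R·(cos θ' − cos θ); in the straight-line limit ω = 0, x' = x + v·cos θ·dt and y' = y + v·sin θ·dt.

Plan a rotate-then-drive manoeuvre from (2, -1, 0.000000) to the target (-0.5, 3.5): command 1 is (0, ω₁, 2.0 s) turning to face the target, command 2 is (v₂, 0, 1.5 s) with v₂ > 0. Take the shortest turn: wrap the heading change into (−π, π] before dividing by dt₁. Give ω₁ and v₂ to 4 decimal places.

heading to target = atan2(3.5−-1, -0.5−2) = 2.0779
Δθ = wrap(2.0779 − 0.0000) = 2.0779; ω₁ = Δθ/dt₁ = 1.0389
distance = √((-0.5−2)² + (3.5−-1)²) = 5.1478; v₂ = distance/dt₂ = 3.4319

ω₁ = 1.0389, v₂ = 3.4319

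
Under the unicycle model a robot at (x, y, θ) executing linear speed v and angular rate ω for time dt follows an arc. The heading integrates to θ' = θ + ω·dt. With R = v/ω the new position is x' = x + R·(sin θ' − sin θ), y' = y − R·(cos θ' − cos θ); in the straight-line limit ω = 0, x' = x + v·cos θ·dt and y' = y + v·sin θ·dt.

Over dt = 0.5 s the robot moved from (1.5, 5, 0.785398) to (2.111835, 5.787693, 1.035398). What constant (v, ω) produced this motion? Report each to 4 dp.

v = 2.0000, ω = 0.5000

Δθ = 1.035398 − 0.785398 = 0.250000
ω = Δθ/dt = 0.250000/0.5 = 0.5000
R = −Δy/(cos θ' − cos θ) = 4.0000
v = R·ω = 4.0000·0.5000 = 2.0000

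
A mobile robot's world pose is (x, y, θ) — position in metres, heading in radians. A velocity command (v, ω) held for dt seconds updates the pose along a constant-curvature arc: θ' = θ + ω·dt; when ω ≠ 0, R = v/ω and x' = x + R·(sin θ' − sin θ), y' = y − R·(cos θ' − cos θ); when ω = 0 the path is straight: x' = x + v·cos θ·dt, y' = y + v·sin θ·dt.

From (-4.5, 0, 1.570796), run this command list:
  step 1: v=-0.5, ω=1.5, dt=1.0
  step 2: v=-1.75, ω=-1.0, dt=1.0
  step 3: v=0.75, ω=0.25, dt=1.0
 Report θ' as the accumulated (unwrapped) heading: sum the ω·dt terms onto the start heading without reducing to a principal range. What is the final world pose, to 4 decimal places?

step 1: θ'=3.0708 (R=-0.3333) → pose (-4.1902, -0.3325, 3.0708)
step 2: θ'=2.0708 (R=1.7500) → pose (-2.7783, -1.2391, 2.0708)
step 3: θ'=2.3208 (R=3.0000) → pose (-3.2159, -0.6325, 2.3208)

(-3.2159, -0.6325, 2.3208)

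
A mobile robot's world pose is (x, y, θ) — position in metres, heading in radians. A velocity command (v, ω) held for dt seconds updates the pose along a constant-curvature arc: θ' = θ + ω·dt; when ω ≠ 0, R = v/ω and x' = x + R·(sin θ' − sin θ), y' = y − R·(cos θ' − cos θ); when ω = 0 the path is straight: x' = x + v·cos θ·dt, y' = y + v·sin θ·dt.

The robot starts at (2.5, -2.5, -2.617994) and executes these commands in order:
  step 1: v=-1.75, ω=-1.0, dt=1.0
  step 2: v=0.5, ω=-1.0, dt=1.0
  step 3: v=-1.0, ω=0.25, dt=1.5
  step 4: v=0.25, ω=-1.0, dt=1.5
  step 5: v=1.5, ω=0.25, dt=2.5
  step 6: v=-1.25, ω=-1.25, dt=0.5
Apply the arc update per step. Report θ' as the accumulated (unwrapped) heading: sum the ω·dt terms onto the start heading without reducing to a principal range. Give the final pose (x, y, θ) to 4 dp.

(6.4411, -0.8529, -5.7430)

step 1: θ'=-3.6180 (R=1.7500) → pose (4.1775, -2.4604, -3.6180)
step 2: θ'=-4.6180 (R=-0.5000) → pose (3.9090, -2.0632, -4.6180)
step 3: θ'=-4.2430 (R=-4.0000) → pose (4.3239, -3.4956, -4.2430)
step 4: θ'=-5.7430 (R=-0.2500) → pose (4.4182, -3.1681, -5.7430)
step 5: θ'=-5.1180 (R=6.0000) → pose (6.8456, -0.3899, -5.1180)
step 6: θ'=-5.7430 (R=1.0000) → pose (6.4411, -0.8529, -5.7430)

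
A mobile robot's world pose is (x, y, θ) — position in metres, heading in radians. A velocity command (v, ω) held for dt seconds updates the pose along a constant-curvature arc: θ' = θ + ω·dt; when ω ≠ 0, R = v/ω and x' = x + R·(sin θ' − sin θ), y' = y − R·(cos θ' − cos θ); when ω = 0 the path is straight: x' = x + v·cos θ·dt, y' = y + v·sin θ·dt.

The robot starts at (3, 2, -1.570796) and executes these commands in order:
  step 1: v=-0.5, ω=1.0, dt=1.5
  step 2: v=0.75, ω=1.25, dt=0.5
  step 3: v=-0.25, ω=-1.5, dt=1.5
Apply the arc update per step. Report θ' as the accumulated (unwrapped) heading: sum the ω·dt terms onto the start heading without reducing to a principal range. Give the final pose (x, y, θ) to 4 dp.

(2.6405, 2.7496, -1.6958)

step 1: θ'=-0.0708 (R=-0.5000) → pose (2.5354, 2.4987, -0.0708)
step 2: θ'=0.5542 (R=0.6000) → pose (2.8936, 2.5871, 0.5542)
step 3: θ'=-1.6958 (R=0.1667) → pose (2.6405, 2.7496, -1.6958)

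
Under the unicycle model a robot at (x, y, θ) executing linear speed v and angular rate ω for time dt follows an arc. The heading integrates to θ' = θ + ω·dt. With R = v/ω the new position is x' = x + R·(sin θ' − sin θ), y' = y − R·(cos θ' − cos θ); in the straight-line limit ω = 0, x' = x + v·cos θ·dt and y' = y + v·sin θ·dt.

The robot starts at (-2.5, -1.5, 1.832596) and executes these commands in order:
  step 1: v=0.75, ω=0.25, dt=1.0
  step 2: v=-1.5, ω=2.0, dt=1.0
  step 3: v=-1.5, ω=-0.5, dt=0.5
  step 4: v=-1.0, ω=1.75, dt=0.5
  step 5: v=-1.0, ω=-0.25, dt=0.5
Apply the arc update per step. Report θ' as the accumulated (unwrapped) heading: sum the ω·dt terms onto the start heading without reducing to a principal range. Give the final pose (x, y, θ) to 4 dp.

step 1: θ'=2.0826 (R=3.0000) → pose (-2.7822, -0.8072, 2.0826)
step 2: θ'=4.0826 (R=-0.7500) → pose (-1.5222, -0.8816, 4.0826)
step 3: θ'=3.8326 (R=3.0000) → pose (-1.0097, -0.3368, 3.8326)
step 4: θ'=4.7076 (R=-0.5714) → pose (-0.8024, 0.1009, 4.7076)
step 5: θ'=4.5826 (R=4.0000) → pose (-0.7688, 0.5994, 4.5826)

(-0.7688, 0.5994, 4.5826)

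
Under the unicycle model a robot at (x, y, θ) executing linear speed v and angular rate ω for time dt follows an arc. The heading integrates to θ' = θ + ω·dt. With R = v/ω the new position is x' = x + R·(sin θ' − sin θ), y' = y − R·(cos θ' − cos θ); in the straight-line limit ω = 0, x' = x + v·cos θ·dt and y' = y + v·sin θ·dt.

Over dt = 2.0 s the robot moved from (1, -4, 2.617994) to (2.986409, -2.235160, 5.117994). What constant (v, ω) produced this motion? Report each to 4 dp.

v = -1.7500, ω = 1.2500

Δθ = 5.117994 − 2.617994 = 2.500000
ω = Δθ/dt = 2.500000/2.0 = 1.2500
R = Δx/(sin θ' − sin θ) = -1.4000
v = R·ω = -1.4000·1.2500 = -1.7500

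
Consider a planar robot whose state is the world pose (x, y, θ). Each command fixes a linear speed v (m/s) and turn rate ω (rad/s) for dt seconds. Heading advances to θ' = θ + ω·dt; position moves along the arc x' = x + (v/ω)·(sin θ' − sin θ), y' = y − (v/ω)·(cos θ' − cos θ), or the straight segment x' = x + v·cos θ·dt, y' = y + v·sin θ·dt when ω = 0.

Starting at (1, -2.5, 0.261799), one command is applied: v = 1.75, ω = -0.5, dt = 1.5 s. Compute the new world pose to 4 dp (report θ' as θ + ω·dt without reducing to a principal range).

(3.5475, -2.7896, -0.4882)

θ' = 0.2618 + -0.5·1.5 = -0.4882
R = v/ω = 1.75/-0.5 = -3.5000
x' = 1 + -3.5000·(sin -0.4882 − sin 0.2618) = 3.5475
y' = -2.5 − -3.5000·(cos -0.4882 − cos 0.2618) = -2.7896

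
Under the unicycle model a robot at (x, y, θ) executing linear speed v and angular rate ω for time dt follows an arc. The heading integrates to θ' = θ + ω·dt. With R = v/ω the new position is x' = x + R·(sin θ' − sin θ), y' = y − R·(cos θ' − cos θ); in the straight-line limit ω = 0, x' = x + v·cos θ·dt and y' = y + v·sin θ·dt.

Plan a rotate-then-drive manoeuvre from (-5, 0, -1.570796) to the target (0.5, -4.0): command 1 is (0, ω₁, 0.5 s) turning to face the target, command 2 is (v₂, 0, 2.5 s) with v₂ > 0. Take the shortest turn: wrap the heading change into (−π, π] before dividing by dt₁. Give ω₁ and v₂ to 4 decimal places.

heading to target = atan2(-4−0, 0.5−-5) = -0.6288
Δθ = wrap(-0.6288 − -1.5708) = 0.9420; ω₁ = Δθ/dt₁ = 1.8840
distance = √((0.5−-5)² + (-4−0)²) = 6.8007; v₂ = distance/dt₂ = 2.7203

ω₁ = 1.8840, v₂ = 2.7203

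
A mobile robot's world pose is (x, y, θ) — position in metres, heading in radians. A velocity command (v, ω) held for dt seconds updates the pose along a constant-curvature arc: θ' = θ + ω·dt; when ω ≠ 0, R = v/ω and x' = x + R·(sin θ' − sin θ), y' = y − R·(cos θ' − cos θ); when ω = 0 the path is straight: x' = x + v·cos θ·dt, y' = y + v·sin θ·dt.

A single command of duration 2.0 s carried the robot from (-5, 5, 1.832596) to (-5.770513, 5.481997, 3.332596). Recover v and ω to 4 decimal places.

v = 0.5000, ω = 0.7500

Δθ = 3.332596 − 1.832596 = 1.500000
ω = Δθ/dt = 1.500000/2.0 = 0.7500
R = Δx/(sin θ' − sin θ) = 0.6667
v = R·ω = 0.6667·0.7500 = 0.5000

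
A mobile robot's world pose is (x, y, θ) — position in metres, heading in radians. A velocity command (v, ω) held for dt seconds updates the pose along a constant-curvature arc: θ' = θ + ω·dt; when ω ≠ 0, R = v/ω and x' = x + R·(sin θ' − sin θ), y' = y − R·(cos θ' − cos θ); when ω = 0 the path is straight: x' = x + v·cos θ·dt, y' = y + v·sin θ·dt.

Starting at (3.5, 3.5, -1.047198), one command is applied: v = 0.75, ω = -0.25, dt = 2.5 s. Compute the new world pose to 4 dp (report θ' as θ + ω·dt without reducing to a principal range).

(3.8865, 1.6963, -1.6722)

θ' = -1.0472 + -0.25·2.5 = -1.6722
R = v/ω = 0.75/-0.25 = -3.0000
x' = 3.5 + -3.0000·(sin -1.6722 − sin -1.0472) = 3.8865
y' = 3.5 − -3.0000·(cos -1.6722 − cos -1.0472) = 1.6963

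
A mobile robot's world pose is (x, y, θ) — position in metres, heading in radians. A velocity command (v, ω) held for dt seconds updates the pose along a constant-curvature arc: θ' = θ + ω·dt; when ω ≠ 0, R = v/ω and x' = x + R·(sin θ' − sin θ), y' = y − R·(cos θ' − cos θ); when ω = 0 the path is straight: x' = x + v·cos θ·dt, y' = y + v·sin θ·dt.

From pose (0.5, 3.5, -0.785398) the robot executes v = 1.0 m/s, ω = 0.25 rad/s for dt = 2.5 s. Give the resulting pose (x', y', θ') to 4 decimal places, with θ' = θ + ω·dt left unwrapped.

θ' = -0.7854 + 0.25·2.5 = -0.1604
R = v/ω = 1.0/0.25 = 4.0000
x' = 0.5 + 4.0000·(sin -0.1604 − sin -0.7854) = 2.6896
y' = 3.5 − 4.0000·(cos -0.1604 − cos -0.7854) = 2.3798

(2.6896, 2.3798, -0.1604)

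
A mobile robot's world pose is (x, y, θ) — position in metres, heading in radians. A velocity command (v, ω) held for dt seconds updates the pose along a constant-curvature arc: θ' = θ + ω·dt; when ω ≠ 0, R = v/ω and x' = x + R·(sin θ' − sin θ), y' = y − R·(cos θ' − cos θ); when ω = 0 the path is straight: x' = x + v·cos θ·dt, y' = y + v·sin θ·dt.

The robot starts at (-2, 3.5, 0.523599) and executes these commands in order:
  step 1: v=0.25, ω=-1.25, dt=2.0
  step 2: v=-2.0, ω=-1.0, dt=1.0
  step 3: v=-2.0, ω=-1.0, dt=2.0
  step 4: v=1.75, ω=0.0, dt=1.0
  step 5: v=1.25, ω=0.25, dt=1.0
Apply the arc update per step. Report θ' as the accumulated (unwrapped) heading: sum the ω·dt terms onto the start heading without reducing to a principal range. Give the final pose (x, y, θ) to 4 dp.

(2.6816, 4.8609, -4.7264)

step 1: θ'=-1.9764 (R=-0.2000) → pose (-1.7162, 3.2479, -1.9764)
step 2: θ'=-2.9764 (R=2.0000) → pose (-0.2074, 4.4315, -2.9764)
step 3: θ'=-4.9764 (R=2.0000) → pose (2.0522, 1.9368, -4.9764)
step 4: θ'=-4.9764 (straight) → pose (2.5089, 3.6262, -4.9764)
step 5: θ'=-4.7264 (R=5.0000) → pose (2.6816, 4.8609, -4.7264)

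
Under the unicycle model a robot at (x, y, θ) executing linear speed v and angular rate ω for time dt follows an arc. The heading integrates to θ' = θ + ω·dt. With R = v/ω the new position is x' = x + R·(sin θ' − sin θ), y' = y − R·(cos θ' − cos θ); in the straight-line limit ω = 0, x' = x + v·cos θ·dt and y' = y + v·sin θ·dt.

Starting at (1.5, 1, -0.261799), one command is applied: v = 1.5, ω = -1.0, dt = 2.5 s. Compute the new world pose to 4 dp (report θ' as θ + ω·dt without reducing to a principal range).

θ' = -0.2618 + -1.0·2.5 = -2.7618
R = v/ω = 1.5/-1.0 = -1.5000
x' = 1.5 + -1.5000·(sin -2.7618 − sin -0.2618) = 1.6679
y' = 1 − -1.5000·(cos -2.7618 − cos -0.2618) = -1.8420

(1.6679, -1.8420, -2.7618)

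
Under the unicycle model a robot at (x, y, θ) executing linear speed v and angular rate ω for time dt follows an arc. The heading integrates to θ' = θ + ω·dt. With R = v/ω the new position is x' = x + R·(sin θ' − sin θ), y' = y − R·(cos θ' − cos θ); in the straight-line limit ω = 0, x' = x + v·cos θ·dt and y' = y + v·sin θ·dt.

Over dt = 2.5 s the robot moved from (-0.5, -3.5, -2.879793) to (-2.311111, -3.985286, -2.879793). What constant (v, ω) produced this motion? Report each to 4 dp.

v = 0.7500, ω = 0.0000

Δθ = -2.879793 − -2.879793 = 0.000000
ω = Δθ/dt = 0.000000/2.5 = 0.0000
ω = 0 → v = (Δx·cos θ + Δy·sin θ)/dt = 0.7500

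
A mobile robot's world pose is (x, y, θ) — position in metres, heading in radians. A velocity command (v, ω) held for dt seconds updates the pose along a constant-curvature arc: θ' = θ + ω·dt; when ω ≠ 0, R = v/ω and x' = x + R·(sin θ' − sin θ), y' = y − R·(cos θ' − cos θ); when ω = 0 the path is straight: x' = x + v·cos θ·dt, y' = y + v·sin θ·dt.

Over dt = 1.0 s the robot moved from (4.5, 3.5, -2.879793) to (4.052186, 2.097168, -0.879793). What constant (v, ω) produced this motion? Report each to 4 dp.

v = 1.7500, ω = 2.0000

Δθ = -0.879793 − -2.879793 = 2.000000
ω = Δθ/dt = 2.000000/1.0 = 2.0000
R = −Δy/(cos θ' − cos θ) = 0.8750
v = R·ω = 0.8750·2.0000 = 1.7500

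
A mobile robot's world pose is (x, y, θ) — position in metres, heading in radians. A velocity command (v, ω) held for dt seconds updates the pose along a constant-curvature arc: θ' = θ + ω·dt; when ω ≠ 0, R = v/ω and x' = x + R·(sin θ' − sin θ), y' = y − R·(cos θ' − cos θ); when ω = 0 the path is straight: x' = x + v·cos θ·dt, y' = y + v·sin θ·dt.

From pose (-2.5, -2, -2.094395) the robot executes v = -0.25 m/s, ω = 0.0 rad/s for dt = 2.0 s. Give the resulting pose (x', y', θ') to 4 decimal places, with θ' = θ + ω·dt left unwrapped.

θ' = -2.0944 + 0.0·2.0 = -2.0944
ω = 0 → straight: x' = -2.5 + -0.25·cos(-2.0944)·2.0 = -2.2500
y' = -2 + -0.25·sin(-2.0944)·2.0 = -1.5670

(-2.2500, -1.5670, -2.0944)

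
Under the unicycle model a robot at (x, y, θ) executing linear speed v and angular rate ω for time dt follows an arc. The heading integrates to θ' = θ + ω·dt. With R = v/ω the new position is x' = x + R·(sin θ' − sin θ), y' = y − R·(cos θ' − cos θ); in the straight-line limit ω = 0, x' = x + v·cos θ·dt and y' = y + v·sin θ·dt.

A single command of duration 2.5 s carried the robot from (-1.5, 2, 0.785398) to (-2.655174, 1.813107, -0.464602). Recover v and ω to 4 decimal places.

v = -0.5000, ω = -0.5000

Δθ = -0.464602 − 0.785398 = -1.250000
ω = Δθ/dt = -1.250000/2.5 = -0.5000
R = Δx/(sin θ' − sin θ) = 1.0000
v = R·ω = 1.0000·-0.5000 = -0.5000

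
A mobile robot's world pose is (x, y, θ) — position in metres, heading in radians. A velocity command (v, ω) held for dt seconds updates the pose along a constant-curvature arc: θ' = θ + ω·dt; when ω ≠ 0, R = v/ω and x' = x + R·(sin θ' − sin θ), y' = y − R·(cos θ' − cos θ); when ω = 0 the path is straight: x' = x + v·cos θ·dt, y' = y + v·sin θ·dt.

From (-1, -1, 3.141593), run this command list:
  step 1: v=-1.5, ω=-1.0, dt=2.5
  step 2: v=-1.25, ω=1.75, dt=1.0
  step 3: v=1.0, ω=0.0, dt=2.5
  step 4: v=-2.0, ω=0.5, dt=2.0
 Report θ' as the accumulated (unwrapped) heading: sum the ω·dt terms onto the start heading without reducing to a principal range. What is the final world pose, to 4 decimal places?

(1.7253, -4.0414, 3.3916)

step 1: θ'=0.6416 (R=1.5000) → pose (-0.1023, -3.7017, 0.6416)
step 2: θ'=2.3916 (R=-0.7143) → pose (-0.1617, -4.7966, 2.3916)
step 3: θ'=2.3916 (straight) → pose (-1.9909, -3.0925, 2.3916)
step 4: θ'=3.3916 (R=-4.0000) → pose (1.7253, -4.0414, 3.3916)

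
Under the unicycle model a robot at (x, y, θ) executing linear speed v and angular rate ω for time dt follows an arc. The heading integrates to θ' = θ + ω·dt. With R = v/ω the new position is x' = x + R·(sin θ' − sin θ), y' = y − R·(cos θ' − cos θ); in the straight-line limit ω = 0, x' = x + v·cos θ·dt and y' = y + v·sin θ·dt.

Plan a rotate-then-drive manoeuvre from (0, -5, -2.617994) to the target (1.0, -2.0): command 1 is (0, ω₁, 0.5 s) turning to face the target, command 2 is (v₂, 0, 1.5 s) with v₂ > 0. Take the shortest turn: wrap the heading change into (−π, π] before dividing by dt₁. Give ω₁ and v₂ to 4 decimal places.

ω₁ = -4.8323, v₂ = 2.1082

heading to target = atan2(-2−-5, 1−0) = 1.2490
Δθ = wrap(1.2490 − -2.6180) = -2.4161; ω₁ = Δθ/dt₁ = -4.8323
distance = √((1−0)² + (-2−-5)²) = 3.1623; v₂ = distance/dt₂ = 2.1082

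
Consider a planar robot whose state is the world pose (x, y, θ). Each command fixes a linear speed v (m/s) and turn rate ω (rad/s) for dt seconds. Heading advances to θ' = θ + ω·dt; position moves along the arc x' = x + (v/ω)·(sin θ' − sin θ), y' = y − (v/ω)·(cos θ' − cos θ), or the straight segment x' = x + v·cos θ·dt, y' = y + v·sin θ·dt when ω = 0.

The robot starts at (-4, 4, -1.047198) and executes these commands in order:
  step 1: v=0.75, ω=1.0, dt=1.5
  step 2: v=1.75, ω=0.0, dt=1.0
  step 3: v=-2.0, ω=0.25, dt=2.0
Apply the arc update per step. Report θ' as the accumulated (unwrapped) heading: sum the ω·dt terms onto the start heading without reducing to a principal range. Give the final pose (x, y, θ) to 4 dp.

(-4.4692, 1.9076, 0.9528)

step 1: θ'=0.4528 (R=0.7500) → pose (-3.0224, 3.7006, 0.4528)
step 2: θ'=0.4528 (straight) → pose (-1.4487, 4.4662, 0.4528)
step 3: θ'=0.9528 (R=-8.0000) → pose (-4.4692, 1.9076, 0.9528)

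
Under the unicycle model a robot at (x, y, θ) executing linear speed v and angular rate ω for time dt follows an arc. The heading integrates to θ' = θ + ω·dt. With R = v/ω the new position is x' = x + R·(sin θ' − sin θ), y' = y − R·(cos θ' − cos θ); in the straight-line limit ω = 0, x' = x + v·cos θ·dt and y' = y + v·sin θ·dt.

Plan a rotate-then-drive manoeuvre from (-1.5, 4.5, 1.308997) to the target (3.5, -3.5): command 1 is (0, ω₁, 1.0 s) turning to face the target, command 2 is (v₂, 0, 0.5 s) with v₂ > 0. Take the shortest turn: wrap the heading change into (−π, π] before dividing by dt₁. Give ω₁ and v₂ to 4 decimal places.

heading to target = atan2(-3.5−4.5, 3.5−-1.5) = -1.0122
Δθ = wrap(-1.0122 − 1.3090) = -2.3212; ω₁ = Δθ/dt₁ = -2.3212
distance = √((3.5−-1.5)² + (-3.5−4.5)²) = 9.4340; v₂ = distance/dt₂ = 18.8680

ω₁ = -2.3212, v₂ = 18.8680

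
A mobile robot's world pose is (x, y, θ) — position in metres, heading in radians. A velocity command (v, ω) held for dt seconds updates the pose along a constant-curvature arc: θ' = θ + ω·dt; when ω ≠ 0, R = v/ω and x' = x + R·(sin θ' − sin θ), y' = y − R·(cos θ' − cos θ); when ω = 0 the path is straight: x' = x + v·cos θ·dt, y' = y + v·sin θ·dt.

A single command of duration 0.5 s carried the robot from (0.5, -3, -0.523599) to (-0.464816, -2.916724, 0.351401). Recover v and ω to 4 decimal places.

Δθ = 0.351401 − -0.523599 = 0.875000
ω = Δθ/dt = 0.875000/0.5 = 1.7500
R = Δx/(sin θ' − sin θ) = -1.1429
v = R·ω = -1.1429·1.7500 = -2.0000

v = -2.0000, ω = 1.7500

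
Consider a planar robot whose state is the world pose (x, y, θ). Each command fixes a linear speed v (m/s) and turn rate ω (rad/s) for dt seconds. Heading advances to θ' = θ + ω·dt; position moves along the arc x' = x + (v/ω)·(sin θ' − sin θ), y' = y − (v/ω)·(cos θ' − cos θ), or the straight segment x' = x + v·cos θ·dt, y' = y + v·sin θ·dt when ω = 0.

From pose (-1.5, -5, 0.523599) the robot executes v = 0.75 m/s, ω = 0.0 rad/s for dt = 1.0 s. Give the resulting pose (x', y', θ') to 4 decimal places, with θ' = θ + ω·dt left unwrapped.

θ' = 0.5236 + 0.0·1.0 = 0.5236
ω = 0 → straight: x' = -1.5 + 0.75·cos(0.5236)·1.0 = -0.8505
y' = -5 + 0.75·sin(0.5236)·1.0 = -4.6250

(-0.8505, -4.6250, 0.5236)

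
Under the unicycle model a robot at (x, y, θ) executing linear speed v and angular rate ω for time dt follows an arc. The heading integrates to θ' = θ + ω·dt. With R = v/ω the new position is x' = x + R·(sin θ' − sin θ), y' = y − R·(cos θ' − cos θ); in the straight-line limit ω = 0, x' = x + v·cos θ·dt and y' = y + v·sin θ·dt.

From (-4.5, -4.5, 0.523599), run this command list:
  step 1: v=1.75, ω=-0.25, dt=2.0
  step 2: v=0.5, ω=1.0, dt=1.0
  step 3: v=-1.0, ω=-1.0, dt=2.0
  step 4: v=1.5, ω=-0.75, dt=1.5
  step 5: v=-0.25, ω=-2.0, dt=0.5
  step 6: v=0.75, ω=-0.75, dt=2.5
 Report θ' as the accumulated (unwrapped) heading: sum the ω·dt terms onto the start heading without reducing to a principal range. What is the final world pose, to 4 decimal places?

step 1: θ'=0.0236 (R=-7.0000) → pose (-1.1652, -3.5641, 0.0236)
step 2: θ'=1.0236 (R=0.5000) → pose (-0.7500, -3.3244, 1.0236)
step 3: θ'=-0.9764 (R=1.0000) → pose (-2.4325, -3.3641, -0.9764)
step 4: θ'=-2.1014 (R=-2.0000) → pose (-2.3644, -5.4963, -2.1014)
step 5: θ'=-3.1014 (R=0.1250) → pose (-2.2616, -5.4346, -3.1014)
step 6: θ'=-4.9764 (R=-1.0000) → pose (-3.2672, -4.1745, -4.9764)

(-3.2672, -4.1745, -4.9764)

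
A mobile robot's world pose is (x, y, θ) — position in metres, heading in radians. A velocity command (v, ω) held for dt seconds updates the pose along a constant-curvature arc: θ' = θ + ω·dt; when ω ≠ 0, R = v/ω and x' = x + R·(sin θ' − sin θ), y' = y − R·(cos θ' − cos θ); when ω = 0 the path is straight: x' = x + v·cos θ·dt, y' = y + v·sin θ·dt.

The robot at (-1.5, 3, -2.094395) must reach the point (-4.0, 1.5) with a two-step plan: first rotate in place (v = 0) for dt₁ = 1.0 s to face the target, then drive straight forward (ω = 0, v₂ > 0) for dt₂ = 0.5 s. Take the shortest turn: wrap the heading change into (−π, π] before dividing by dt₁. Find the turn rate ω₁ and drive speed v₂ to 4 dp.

heading to target = atan2(1.5−3, -4−-1.5) = -2.6012
Δθ = wrap(-2.6012 − -2.0944) = -0.5068; ω₁ = Δθ/dt₁ = -0.5068
distance = √((-4−-1.5)² + (1.5−3)²) = 2.9155; v₂ = distance/dt₂ = 5.8310

ω₁ = -0.5068, v₂ = 5.8310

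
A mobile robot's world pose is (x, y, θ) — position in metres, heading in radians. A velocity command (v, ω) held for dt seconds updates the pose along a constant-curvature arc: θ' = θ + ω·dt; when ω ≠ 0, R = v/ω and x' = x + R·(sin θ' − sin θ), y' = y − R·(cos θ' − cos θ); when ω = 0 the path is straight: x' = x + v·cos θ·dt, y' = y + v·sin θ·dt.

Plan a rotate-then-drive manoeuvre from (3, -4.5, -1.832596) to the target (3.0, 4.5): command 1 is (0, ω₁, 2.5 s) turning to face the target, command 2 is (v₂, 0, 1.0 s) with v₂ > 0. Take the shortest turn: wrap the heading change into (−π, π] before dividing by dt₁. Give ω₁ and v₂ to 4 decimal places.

ω₁ = -1.1519, v₂ = 9.0000

heading to target = atan2(4.5−-4.5, 3−3) = 1.5708
Δθ = wrap(1.5708 − -1.8326) = -2.8798; ω₁ = Δθ/dt₁ = -1.1519
distance = √((3−3)² + (4.5−-4.5)²) = 9.0000; v₂ = distance/dt₂ = 9.0000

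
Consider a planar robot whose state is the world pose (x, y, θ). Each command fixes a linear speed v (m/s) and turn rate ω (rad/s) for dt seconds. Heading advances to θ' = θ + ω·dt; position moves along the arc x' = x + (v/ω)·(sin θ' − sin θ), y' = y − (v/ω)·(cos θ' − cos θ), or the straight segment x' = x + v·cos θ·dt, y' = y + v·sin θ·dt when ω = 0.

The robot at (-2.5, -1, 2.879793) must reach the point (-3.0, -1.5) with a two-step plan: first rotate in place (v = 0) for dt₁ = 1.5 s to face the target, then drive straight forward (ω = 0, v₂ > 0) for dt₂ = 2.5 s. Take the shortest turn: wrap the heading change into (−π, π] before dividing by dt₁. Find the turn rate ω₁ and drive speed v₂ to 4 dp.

ω₁ = 0.6981, v₂ = 0.2828

heading to target = atan2(-1.5−-1, -3−-2.5) = -2.3562
Δθ = wrap(-2.3562 − 2.8798) = 1.0472; ω₁ = Δθ/dt₁ = 0.6981
distance = √((-3−-2.5)² + (-1.5−-1)²) = 0.7071; v₂ = distance/dt₂ = 0.2828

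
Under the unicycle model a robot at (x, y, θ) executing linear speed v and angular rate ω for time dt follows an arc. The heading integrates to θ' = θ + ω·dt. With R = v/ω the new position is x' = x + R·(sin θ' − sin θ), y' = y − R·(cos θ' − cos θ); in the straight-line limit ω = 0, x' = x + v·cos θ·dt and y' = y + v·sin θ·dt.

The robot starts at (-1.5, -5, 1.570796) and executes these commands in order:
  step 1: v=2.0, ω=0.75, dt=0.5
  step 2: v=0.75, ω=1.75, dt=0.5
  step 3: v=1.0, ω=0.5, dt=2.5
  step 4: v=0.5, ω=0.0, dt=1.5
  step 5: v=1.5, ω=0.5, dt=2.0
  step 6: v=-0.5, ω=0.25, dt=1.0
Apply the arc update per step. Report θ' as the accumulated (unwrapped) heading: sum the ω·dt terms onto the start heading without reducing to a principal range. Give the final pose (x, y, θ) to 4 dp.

step 1: θ'=1.9458 (R=2.6667) → pose (-1.6853, -4.0233, 1.9458)
step 2: θ'=2.8208 (R=0.4286) → pose (-1.9490, -3.7735, 2.8208)
step 3: θ'=4.0708 (R=2.0000) → pose (-4.1819, -4.4746, 4.0708)
step 4: θ'=4.0708 (straight) → pose (-4.6307, -5.0754, 4.0708)
step 5: θ'=5.0708 (R=3.0000) → pose (-5.0367, -7.9232, 5.0708)
step 6: θ'=5.3208 (R=-2.0000) → pose (-5.2685, -7.4816, 5.3208)

(-5.2685, -7.4816, 5.3208)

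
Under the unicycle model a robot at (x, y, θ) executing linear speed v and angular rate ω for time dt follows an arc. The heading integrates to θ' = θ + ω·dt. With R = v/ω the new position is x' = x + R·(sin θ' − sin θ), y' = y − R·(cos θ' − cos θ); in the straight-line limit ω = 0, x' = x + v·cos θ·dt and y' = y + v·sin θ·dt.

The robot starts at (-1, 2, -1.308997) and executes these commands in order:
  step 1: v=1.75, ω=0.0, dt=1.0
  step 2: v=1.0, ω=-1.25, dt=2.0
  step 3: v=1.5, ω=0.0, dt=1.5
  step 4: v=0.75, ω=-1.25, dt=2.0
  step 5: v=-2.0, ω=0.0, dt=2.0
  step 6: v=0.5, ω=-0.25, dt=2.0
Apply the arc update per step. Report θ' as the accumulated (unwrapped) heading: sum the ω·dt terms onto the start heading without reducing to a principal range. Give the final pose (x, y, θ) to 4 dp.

(-6.2418, 1.7717, -6.8090)

step 1: θ'=-1.3090 (straight) → pose (-0.5471, 0.3096, -1.3090)
step 2: θ'=-3.8090 (R=-0.8000) → pose (-1.8150, -0.5258, -3.8090)
step 3: θ'=-3.8090 (straight) → pose (-3.5822, 0.8669, -3.8090)
step 4: θ'=-6.3090 (R=-0.6000) → pose (-3.1953, 1.9379, -6.3090)
step 5: θ'=-6.3090 (straight) → pose (-7.1940, 2.0412, -6.3090)
step 6: θ'=-6.8090 (R=-2.0000) → pose (-6.2418, 1.7717, -6.8090)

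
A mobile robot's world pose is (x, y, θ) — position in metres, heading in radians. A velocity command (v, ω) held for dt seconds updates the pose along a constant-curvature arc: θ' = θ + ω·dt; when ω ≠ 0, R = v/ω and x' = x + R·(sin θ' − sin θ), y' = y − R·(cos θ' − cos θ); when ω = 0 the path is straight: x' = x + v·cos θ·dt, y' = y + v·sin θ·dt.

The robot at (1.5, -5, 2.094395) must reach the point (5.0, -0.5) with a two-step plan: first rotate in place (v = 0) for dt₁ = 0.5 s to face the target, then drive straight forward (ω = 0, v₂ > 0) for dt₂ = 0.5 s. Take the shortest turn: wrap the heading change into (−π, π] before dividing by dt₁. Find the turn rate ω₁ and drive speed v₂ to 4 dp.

heading to target = atan2(-0.5−-5, 5−1.5) = 0.9098
Δθ = wrap(0.9098 − 2.0944) = -1.1846; ω₁ = Δθ/dt₁ = -2.3693
distance = √((5−1.5)² + (-0.5−-5)²) = 5.7009; v₂ = distance/dt₂ = 11.4018

ω₁ = -2.3693, v₂ = 11.4018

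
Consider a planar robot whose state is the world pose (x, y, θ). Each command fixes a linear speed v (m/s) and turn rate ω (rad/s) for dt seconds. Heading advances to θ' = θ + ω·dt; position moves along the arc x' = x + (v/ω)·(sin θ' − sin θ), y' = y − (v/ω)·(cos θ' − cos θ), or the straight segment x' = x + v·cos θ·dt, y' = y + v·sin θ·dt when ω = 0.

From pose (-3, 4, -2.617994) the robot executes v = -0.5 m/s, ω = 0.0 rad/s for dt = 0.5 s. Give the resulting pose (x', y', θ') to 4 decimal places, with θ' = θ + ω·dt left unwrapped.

(-2.7835, 4.1250, -2.6180)

θ' = -2.6180 + 0.0·0.5 = -2.6180
ω = 0 → straight: x' = -3 + -0.5·cos(-2.6180)·0.5 = -2.7835
y' = 4 + -0.5·sin(-2.6180)·0.5 = 4.1250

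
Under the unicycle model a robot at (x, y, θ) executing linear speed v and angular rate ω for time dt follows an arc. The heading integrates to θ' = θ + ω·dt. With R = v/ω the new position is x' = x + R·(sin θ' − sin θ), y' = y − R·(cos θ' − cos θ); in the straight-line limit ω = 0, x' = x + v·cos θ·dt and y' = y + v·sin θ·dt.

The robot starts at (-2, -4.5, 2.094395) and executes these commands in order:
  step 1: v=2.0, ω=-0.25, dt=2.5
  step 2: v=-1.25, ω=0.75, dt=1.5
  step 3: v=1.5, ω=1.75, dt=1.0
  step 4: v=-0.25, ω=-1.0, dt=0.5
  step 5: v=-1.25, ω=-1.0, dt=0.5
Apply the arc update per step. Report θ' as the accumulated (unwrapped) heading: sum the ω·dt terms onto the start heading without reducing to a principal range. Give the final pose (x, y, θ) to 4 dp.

(-2.8576, -1.3344, 3.3444)

step 1: θ'=1.4694 (R=-8.0000) → pose (-3.0307, 0.3098, 1.4694)
step 2: θ'=2.5944 (R=-1.6667) → pose (-2.2398, -1.2822, 2.5944)
step 3: θ'=4.3444 (R=0.8571) → pose (-3.4855, -1.7058, 4.3444)
step 4: θ'=3.8444 (R=0.2500) → pose (-3.4138, -1.6050, 3.8444)
step 5: θ'=3.3444 (R=1.2500) → pose (-2.8576, -1.3344, 3.3444)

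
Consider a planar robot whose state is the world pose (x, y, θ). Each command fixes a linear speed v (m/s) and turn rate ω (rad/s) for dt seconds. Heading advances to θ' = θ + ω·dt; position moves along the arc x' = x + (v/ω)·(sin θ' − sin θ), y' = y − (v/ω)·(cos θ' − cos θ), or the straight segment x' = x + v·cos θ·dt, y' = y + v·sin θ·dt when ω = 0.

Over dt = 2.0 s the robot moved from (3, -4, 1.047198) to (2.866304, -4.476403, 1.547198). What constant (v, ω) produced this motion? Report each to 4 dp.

Δθ = 1.547198 − 1.047198 = 0.500000
ω = Δθ/dt = 0.500000/2.0 = 0.2500
R = −Δy/(cos θ' − cos θ) = -1.0000
v = R·ω = -1.0000·0.2500 = -0.2500

v = -0.2500, ω = 0.2500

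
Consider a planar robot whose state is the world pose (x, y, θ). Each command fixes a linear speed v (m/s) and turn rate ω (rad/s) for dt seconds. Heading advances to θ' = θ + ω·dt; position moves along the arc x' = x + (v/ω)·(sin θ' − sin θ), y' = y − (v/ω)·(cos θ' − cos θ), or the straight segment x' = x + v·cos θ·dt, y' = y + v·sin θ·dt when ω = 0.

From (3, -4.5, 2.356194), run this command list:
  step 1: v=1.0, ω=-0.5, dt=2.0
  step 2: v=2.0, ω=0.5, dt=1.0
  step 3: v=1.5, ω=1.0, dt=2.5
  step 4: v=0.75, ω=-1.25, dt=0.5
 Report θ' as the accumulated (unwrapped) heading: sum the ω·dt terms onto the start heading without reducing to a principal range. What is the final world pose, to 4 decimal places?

step 1: θ'=1.3562 (R=-2.0000) → pose (2.4601, -2.6599, 1.3562)
step 2: θ'=1.8562 (R=4.0000) → pose (2.3900, -0.6819, 1.8562)
step 3: θ'=4.3562 (R=1.5000) → pose (-0.4551, -0.5811, 4.3562)
step 4: θ'=3.7312 (R=-0.6000) → pose (-0.6838, -0.8706, 3.7312)

(-0.6838, -0.8706, 3.7312)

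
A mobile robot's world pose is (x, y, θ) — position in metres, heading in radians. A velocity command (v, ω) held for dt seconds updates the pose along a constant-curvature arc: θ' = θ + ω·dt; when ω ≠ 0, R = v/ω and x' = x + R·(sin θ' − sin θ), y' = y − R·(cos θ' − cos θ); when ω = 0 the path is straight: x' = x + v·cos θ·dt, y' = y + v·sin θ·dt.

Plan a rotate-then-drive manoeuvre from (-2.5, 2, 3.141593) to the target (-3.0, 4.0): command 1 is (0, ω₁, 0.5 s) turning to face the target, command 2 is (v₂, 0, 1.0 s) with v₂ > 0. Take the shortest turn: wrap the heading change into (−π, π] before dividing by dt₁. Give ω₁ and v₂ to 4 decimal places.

heading to target = atan2(4−2, -3−-2.5) = 1.8158
Δθ = wrap(1.8158 − 3.1416) = -1.3258; ω₁ = Δθ/dt₁ = -2.6516
distance = √((-3−-2.5)² + (4−2)²) = 2.0616; v₂ = distance/dt₂ = 2.0616

ω₁ = -2.6516, v₂ = 2.0616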